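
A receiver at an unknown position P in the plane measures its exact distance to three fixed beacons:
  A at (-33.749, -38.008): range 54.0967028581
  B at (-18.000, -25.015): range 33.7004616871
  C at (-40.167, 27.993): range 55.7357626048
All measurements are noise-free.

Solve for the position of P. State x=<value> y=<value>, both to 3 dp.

x=6.732 y=-2.123

eq1: (x + 33.749)² + (y + 38.008)² = 54.0967028581²
eq2: (x + 18.000)² + (y + 25.015)² = 33.7004616871²
eq3: (x + 40.167)² + (y − 27.993)² = 55.7357626048²
eq1−eq2, eq1−eq3 (x²,y² cancel):
  31.498·x + 25.986·y = 156.879302
  -12.836·x + 132.002·y = -366.629100
det = 31.498·132.002 − 25.986·-12.836 = 4491.355292
x = (156.879302·132.002 − 25.986·-366.629100) / 4491.355292 = 6.731956
y = (31.498·-366.629100 − 156.879302·-12.836) / 4491.355292 = -2.122829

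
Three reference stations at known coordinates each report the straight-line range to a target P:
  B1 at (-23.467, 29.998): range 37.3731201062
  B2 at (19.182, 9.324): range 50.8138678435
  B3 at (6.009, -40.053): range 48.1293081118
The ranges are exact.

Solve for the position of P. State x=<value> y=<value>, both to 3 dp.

x=-28.948 y=-6.971

eq1: (x + 23.467)² + (y − 29.998)² = 37.3731201062²
eq2: (x − 19.182)² + (y − 9.324)² = 50.8138678435²
eq3: (x − 6.009)² + (y + 40.053)² = 48.1293081118²
eq2−eq1, eq2−eq3 (x²,y² cancel):
  -85.298·x + 41.348·y = 2180.993052
  -26.346·x − 98.754·y = 1451.083656
det = -85.298·-98.754 − 41.348·-26.346 = 9512.873100
x = (2180.993052·-98.754 − 41.348·1451.083656) / 9512.873100 = -28.948267
y = (-85.298·1451.083656 − 2180.993052·-26.346) / 9512.873100 = -6.970984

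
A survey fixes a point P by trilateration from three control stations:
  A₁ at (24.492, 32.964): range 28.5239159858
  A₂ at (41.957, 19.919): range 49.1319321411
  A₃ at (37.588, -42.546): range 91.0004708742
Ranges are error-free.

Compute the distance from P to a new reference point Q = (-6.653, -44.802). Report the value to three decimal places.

eq1: (x − 24.492)² + (y − 32.964)² = 28.5239159858²
eq2: (x − 41.957)² + (y − 19.919)² = 49.1319321411²
eq3: (x − 37.588)² + (y + 42.546)² = 91.0004708742²
eq1−eq2, eq1−eq3 (x²,y² cancel):
  34.930·x − 26.090·y = -1129.659923
  26.192·x − 151.020·y = -5930.935416
det = 34.930·-151.020 − -26.090·26.192 = -4591.779320
x = (-1129.659923·-151.020 − -26.090·-5930.935416) / -4591.779320 = -3.454682
y = (34.930·-5930.935416 − -1129.659923·26.192) / -4591.779320 = 38.673357
|P − Q| = √((-3.454682 − -6.653)² + (38.673357 − -44.802)²) = 83.536606

83.537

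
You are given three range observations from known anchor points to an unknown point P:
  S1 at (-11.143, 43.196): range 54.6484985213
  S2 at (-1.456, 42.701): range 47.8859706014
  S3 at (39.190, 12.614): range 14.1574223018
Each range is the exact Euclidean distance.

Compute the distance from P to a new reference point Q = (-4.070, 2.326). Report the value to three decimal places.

31.681

eq1: (x + 11.143)² + (y − 43.196)² = 54.6484985213²
eq2: (x + 1.456)² + (y − 42.701)² = 47.8859706014²
eq3: (x − 39.190)² + (y − 12.614)² = 14.1574223018²
eq2−eq1, eq2−eq3 (x²,y² cancel):
  -19.374·x + 0.990·y = -528.826682
  81.292·x − 60.174·y = 1962.107333
det = -19.374·-60.174 − 0.990·81.292 = 1085.331996
x = (-528.826682·-60.174 − 0.990·1962.107333) / 1085.331996 = 27.529945
y = (-19.374·1962.107333 − -528.826682·81.292) / 1085.331996 = 4.584322
|P − Q| = √((27.529945 − -4.070)² + (4.584322 − 2.326)²) = 31.680539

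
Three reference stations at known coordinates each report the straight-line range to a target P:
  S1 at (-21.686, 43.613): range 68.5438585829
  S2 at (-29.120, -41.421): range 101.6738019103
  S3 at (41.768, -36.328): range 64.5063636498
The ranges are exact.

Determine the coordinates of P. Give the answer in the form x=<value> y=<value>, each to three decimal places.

x=45.078 y=28.093

eq1: (x + 21.686)² + (y − 43.613)² = 68.5438585829²
eq2: (x + 29.120)² + (y + 41.421)² = 101.6738019103²
eq3: (x − 41.768)² + (y + 36.328)² = 64.5063636498²
eq3−eq1, eq3−eq2 (x²,y² cancel):
  -126.908·x + 159.882·y = -1229.102641
  -141.776·x − 10.186·y = -6677.106811
det = -126.908·-10.186 − 159.882·-141.776 = 23960.115320
x = (-1229.102641·-10.186 − 159.882·-6677.106811) / 23960.115320 = 45.077781
y = (-126.908·-6677.106811 − -1229.102641·-141.776) / 23960.115320 = 28.093396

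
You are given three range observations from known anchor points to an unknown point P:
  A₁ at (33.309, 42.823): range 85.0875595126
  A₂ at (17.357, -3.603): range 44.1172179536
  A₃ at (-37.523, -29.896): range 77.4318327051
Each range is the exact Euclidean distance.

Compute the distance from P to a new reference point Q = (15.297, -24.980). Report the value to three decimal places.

eq1: (x − 33.309)² + (y − 42.823)² = 85.0875595126²
eq2: (x − 17.357)² + (y + 3.603)² = 44.1172179536²
eq3: (x + 37.523)² + (y + 29.896)² = 77.4318327051²
eq1−eq3, eq1−eq2 (x²,y² cancel):
  -141.664·x − 145.438·y = 602.651603
  -31.904·x − 92.852·y = 2664.512112
det = -141.664·-92.852 − -145.438·-31.904 = 8513.731776
x = (602.651603·-92.852 − -145.438·2664.512112) / 8513.731776 = 38.944603
y = (-141.664·2664.512112 − 602.651603·-31.904) / 8513.731776 = -42.077723
|P − Q| = √((38.944603 − 15.297)² + (-42.077723 − -24.980)²) = 29.181180

29.181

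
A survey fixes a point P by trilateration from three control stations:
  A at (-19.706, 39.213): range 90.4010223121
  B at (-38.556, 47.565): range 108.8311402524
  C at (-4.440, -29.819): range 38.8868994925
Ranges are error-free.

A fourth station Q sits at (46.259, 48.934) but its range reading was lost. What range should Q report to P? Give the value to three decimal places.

83.090

eq1: (x + 19.706)² + (y − 39.213)² = 90.4010223121²
eq2: (x + 38.556)² + (y − 47.565)² = 108.8311402524²
eq3: (x + 4.440)² + (y + 29.819)² = 38.8868994925²
eq3−eq1, eq3−eq2 (x²,y² cancel):
  -30.532·x + 138.064·y = -5643.054439
  -68.232·x + 154.768·y = -7491.918136
det = -30.532·154.768 − 138.064·-68.232 = 4695.006272
x = (-5643.054439·154.768 − 138.064·-7491.918136) / 4695.006272 = 34.291740
y = (-30.532·-7491.918136 − -5643.054439·-68.232) / 4695.006272 = -33.289337
|P − Q| = √((34.291740 − 46.259)² + (-33.289337 − 48.934)²) = 83.089665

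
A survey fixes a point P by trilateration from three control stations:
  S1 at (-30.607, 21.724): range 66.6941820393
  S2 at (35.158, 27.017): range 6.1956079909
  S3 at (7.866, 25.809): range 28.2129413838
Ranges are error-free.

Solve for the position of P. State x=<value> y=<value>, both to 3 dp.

eq1: (x + 30.607)² + (y − 21.724)² = 66.6941820393²
eq2: (x − 35.158)² + (y − 27.017)² = 6.1956079909²
eq3: (x − 7.866)² + (y − 25.809)² = 28.2129413838²
eq2−eq1, eq2−eq3 (x²,y² cancel):
  -131.530·x − 10.586·y = -4967.010988
  -54.584·x − 2.416·y = -1995.609319
det = -131.530·-2.416 − -10.586·-54.584 = -260.049744
x = (-4967.010988·-2.416 − -10.586·-1995.609319) / -260.049744 = 35.090293
y = (-131.530·-1995.609319 − -4967.010988·-54.584) / -260.049744 = 33.212238

x=35.090 y=33.212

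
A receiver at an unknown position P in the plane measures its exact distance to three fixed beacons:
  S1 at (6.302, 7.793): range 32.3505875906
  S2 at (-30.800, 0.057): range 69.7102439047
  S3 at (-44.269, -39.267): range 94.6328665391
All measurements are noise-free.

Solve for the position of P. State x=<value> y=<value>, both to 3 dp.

x=38.622 y=6.389

eq1: (x − 6.302)² + (y − 7.793)² = 32.3505875906²
eq2: (x + 30.800)² + (y − 0.057)² = 69.7102439047²
eq3: (x + 44.269)² + (y + 39.267)² = 94.6328665391²
eq3−eq1, eq3−eq2 (x²,y² cancel):
  101.142·x + 94.120·y = 4507.623315
  26.938·x + 78.648·y = 1542.862923
det = 101.142·78.648 − 94.120·26.938 = 5419.211456
x = (4507.623315·78.648 − 94.120·1542.862923) / 5419.211456 = 38.622095
y = (101.142·1542.862923 − 4507.623315·26.938) / 5419.211456 = 6.388731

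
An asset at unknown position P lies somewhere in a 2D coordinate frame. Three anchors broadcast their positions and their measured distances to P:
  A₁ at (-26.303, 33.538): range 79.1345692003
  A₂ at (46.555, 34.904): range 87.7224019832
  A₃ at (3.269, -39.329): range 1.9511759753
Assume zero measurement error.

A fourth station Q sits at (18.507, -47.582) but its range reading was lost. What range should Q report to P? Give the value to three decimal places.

eq1: (x + 26.303)² + (y − 33.538)² = 79.1345692003²
eq2: (x − 46.555)² + (y − 34.904)² = 87.7224019832²
eq3: (x − 3.269)² + (y + 39.329)² = 1.9511759753²
eq2−eq1, eq2−eq3 (x²,y² cancel):
  -145.716·x − 2.732·y = -136.072221
  -86.572·x − 148.466·y = 5863.212083
det = -145.716·-148.466 − -2.732·-86.572 = 21397.356952
x = (-136.072221·-148.466 − -2.732·5863.212083) / 21397.356952 = 1.692751
y = (-145.716·5863.212083 − -136.072221·-86.572) / 21397.356952 = -40.479011
|P − Q| = √((1.692751 − 18.507)² + (-40.479011 − -47.582)²) = 18.252984

18.253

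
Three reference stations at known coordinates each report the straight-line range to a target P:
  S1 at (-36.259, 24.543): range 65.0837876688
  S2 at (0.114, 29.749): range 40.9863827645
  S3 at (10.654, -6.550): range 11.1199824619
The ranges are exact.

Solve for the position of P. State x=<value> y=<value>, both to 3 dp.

eq1: (x + 36.259)² + (y − 24.543)² = 65.0837876688²
eq2: (x − 0.114)² + (y − 29.749)² = 40.9863827645²
eq3: (x − 10.654)² + (y + 6.550)² = 11.1199824619²
eq2−eq3, eq2−eq1 (x²,y² cancel):
  21.080·x − 72.598·y = 827.623781
  -72.746·x − 10.412·y = -1523.957912
det = 21.080·-10.412 − -72.598·-72.746 = -5500.699068
x = (827.623781·-10.412 − -72.598·-1523.957912) / -5500.699068 = 21.679702
y = (21.080·-1523.957912 − 827.623781·-72.746) / -5500.699068 = -5.105040

x=21.680 y=-5.105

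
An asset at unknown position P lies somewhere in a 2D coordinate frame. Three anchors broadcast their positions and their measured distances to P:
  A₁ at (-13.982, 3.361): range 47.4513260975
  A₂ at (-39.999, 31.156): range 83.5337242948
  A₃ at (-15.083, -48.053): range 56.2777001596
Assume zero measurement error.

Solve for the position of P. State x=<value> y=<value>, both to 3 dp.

eq1: (x + 13.982)² + (y − 3.361)² = 47.4513260975²
eq2: (x + 39.999)² + (y − 31.156)² = 83.5337242948²
eq3: (x + 15.083)² + (y + 48.053)² = 56.2777001596²
eq3−eq2, eq3−eq1 (x²,y² cancel):
  -49.832·x + 158.418·y = -3776.674920
  2.202·x + 102.828·y = -1414.243866
det = -49.832·102.828 − 158.418·2.202 = -5472.961332
x = (-3776.674920·102.828 − 158.418·-1414.243866) / -5472.961332 = 30.021452
y = (-49.832·-1414.243866 − -3776.674920·2.202) / -5472.961332 = -14.396381

x=30.021 y=-14.396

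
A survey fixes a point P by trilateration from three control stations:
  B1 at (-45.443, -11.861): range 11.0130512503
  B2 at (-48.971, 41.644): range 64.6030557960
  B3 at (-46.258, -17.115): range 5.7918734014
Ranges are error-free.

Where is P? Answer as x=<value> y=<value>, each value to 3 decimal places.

eq1: (x + 45.443)² + (y + 11.861)² = 11.0130512503²
eq2: (x + 48.971)² + (y − 41.644)² = 64.6030557960²
eq3: (x + 46.258)² + (y + 17.115)² = 5.7918734014²
eq3−eq2, eq3−eq1 (x²,y² cancel):
  -5.426·x + 117.518·y = -2440.353233
  1.630·x + 10.508·y = -314.717719
det = -5.426·10.508 − 117.518·1.630 = -248.570748
x = (-2440.353233·10.508 − 117.518·-314.717719) / -248.570748 = -45.627916
y = (-5.426·-314.717719 − -2440.353233·1.630) / -248.570748 = -22.872499

x=-45.628 y=-22.872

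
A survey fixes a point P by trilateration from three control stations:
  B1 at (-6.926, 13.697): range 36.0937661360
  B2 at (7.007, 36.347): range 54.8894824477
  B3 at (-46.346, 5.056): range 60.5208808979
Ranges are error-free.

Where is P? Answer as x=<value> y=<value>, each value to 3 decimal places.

eq1: (x + 6.926)² + (y − 13.697)² = 36.0937661360²
eq2: (x − 7.007)² + (y − 36.347)² = 54.8894824477²
eq3: (x + 46.346)² + (y − 5.056)² = 60.5208808979²
eq2−eq3, eq2−eq1 (x²,y² cancel):
  -106.706·x − 62.582·y = 153.390653
  -27.866·x − 45.300·y = 575.470156
det = -106.706·-45.300 − -62.582·-27.866 = 3089.871788
x = (153.390653·-45.300 − -62.582·575.470156) / 3089.871788 = 9.406693
y = (-106.706·575.470156 − 153.390653·-27.866) / 3089.871788 = -18.490002

x=9.407 y=-18.490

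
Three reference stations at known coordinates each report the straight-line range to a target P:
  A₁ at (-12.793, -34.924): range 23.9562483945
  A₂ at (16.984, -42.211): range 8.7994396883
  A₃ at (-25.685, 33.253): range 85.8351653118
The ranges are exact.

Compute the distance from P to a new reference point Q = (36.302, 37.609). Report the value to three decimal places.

eq1: (x + 12.793)² + (y + 34.924)² = 23.9562483945²
eq2: (x − 16.984)² + (y + 42.211)² = 8.7994396883²
eq3: (x + 25.685)² + (y − 33.253)² = 85.8351653118²
eq2−eq1, eq2−eq3 (x²,y² cancel):
  -59.554·x + 14.574·y = -1183.349850
  -85.338·x + 150.928·y = -7594.989008
det = -59.554·150.928 − 14.574·-85.338 = -7744.650100
x = (-1183.349850·150.928 − 14.574·-7594.989008) / -7744.650100 = 8.768796
y = (-59.554·-7594.989008 − -1183.349850·-85.338) / -7744.650100 = -45.363866
|P − Q| = √((8.768796 − 36.302)² + (-45.363866 − 37.609)²) = 87.421815

87.422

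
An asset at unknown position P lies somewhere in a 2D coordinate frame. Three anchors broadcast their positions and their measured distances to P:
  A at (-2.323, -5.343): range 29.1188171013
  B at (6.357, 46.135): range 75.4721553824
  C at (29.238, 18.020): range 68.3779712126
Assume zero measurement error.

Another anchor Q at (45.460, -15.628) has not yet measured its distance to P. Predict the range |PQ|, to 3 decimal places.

eq1: (x + 2.323)² + (y + 5.343)² = 29.1188171013²
eq2: (x − 6.357)² + (y − 46.135)² = 75.4721553824²
eq3: (x − 29.238)² + (y − 18.020)² = 68.3779712126²
eq1−eq2, eq1−eq3 (x²,y² cancel):
  17.360·x + 102.956·y = -2713.235033
  63.122·x + 46.726·y = -2682.004372
det = 17.360·46.726 − 102.956·63.122 = -5687.625272
x = (-2713.235033·46.726 − 102.956·-2682.004372) / -5687.625272 = -26.258731
y = (17.360·-2682.004372 − -2713.235033·63.122) / -5687.625272 = -21.925711
|P − Q| = √((-26.258731 − 45.460)² + (-21.925711 − -15.628)²) = 71.994705

71.995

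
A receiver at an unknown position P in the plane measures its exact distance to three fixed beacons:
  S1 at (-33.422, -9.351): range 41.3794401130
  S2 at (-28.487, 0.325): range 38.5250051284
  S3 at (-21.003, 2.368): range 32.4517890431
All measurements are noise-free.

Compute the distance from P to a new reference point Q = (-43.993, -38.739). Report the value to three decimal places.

eq1: (x + 33.422)² + (y + 9.351)² = 41.3794401130²
eq2: (x + 28.487)² + (y − 0.325)² = 38.5250051284²
eq3: (x + 21.003)² + (y − 2.368)² = 32.4517890431²
eq3−eq2, eq3−eq1 (x²,y² cancel):
  -14.968·x − 4.086·y = -66.176047
  -24.838·x − 23.438·y = 98.598400
det = -14.968·-23.438 − -4.086·-24.838 = 249.331916
x = (-66.176047·-23.438 − -4.086·98.598400) / 249.331916 = 7.836571
y = (-14.968·98.598400 − -66.176047·-24.838) / 249.331916 = -12.511441
|P − Q| = √((7.836571 − -43.993)² + (-12.511441 − -38.739)²) = 58.087772

58.088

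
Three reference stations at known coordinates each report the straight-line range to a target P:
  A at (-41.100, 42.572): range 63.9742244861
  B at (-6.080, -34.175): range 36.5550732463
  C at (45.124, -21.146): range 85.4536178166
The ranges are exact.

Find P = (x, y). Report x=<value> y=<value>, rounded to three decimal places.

x=-40.329 y=-21.398

eq1: (x + 41.100)² + (y − 42.572)² = 63.9742244861²
eq2: (x + 6.080)² + (y + 34.175)² = 36.5550732463²
eq3: (x − 45.124)² + (y + 21.146)² = 85.4536178166²
eq1−eq3, eq1−eq2 (x²,y² cancel):
  172.448·x − 127.436·y = -4227.875891
  70.040·x − 153.494·y = 459.739860
det = 172.448·-153.494 − -127.436·70.040 = -17544.115872
x = (-4227.875891·-153.494 − -127.436·459.739860) / -17544.115872 = -40.329247
y = (172.448·459.739860 − -4227.875891·70.040) / -17544.115872 = -21.397581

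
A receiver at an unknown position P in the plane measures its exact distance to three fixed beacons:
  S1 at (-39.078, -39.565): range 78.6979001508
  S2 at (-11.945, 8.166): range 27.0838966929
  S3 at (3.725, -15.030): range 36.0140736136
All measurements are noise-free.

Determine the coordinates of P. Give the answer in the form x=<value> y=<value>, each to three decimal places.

eq1: (x + 39.078)² + (y + 39.565)² = 78.6979001508²
eq2: (x + 11.945)² + (y − 8.166)² = 27.0838966929²
eq3: (x − 3.725)² + (y + 15.030)² = 36.0140736136²
eq3−eq1, eq3−eq2 (x²,y² cancel):
  -85.606·x − 49.070·y = -2043.643206
  -31.340·x + 46.392·y = 533.066094
det = -85.606·46.392 − -49.070·-31.340 = -5509.287352
x = (-2043.643206·46.392 − -49.070·533.066094) / -5509.287352 = 12.460984
y = (-85.606·533.066094 − -2043.643206·-31.340) / -5509.287352 = 19.908461

x=12.461 y=19.908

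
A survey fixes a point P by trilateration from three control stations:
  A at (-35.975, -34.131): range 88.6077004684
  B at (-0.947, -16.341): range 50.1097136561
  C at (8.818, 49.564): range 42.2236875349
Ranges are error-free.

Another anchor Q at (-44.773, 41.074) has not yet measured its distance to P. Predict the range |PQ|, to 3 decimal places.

84.308

eq1: (x + 35.975)² + (y + 34.131)² = 88.6077004684²
eq2: (x + 0.947)² + (y + 16.341)² = 50.1097136561²
eq3: (x − 8.818)² + (y − 49.564)² = 42.2236875349²
eq1−eq3, eq1−eq2 (x²,y² cancel):
  89.586·x + 167.390·y = 6143.706227
  70.056·x + 35.580·y = 3149.140484
det = 89.586·35.580 − 167.390·70.056 = -8539.203960
x = (6143.706227·35.580 − 167.390·3149.140484) / -8539.203960 = 36.132356
y = (89.586·3149.140484 − 6143.706227·70.056) / -8539.203960 = 17.365153
|P − Q| = √((36.132356 − -44.773)² + (17.365153 − 41.074)²) = 84.307687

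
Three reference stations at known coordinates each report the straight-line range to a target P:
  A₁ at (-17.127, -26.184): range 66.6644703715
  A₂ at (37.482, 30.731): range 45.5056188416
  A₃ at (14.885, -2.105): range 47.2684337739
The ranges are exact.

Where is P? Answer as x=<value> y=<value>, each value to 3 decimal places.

eq1: (x + 17.127)² + (y + 26.184)² = 66.6644703715²
eq2: (x − 37.482)² + (y − 30.731)² = 45.5056188416²
eq3: (x − 14.885)² + (y + 2.105)² = 47.2684337739²
eq1−eq3, eq1−eq2 (x²,y² cancel):
  64.024·x + 48.158·y = 1456.905043
  109.218·x + 113.830·y = 3743.748964
det = 64.024·113.830 − 48.158·109.218 = 2028.131476
x = (1456.905043·113.830 − 48.158·3743.748964) / 2028.131476 = -7.125752
y = (64.024·3743.748964 − 1456.905043·109.218) / 2028.131476 = 39.725989

x=-7.126 y=39.726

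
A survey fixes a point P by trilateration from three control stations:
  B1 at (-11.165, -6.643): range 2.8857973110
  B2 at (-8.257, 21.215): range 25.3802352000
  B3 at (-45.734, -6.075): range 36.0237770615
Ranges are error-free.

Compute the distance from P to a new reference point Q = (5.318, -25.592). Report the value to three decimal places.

eq1: (x + 11.165)² + (y + 6.643)² = 2.8857973110²
eq2: (x + 8.257)² + (y − 21.215)² = 25.3802352000²
eq3: (x + 45.734)² + (y + 6.075)² = 36.0237770615²
eq1−eq3, eq1−eq2 (x²,y² cancel):
  -69.138·x + 1.136·y = 670.333019
  5.816·x + 55.716·y = -286.360913
det = -69.138·55.716 − 1.136·5.816 = -3858.699784
x = (670.333019·55.716 − 1.136·-286.360913) / -3858.699784 = -9.763284
y = (-69.138·-286.360913 − 670.333019·5.816) / -3858.699784 = -4.120498
|P − Q| = √((-9.763284 − 5.318)² + (-4.120498 − -25.592)²) = 26.238722

26.239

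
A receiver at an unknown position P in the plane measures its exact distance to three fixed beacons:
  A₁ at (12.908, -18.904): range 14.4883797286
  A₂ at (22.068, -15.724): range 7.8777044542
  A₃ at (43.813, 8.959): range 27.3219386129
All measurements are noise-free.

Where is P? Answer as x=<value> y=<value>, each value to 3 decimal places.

eq1: (x − 12.908)² + (y + 18.904)² = 14.4883797286²
eq2: (x − 22.068)² + (y + 15.724)² = 7.8777044542²
eq3: (x − 43.813)² + (y − 8.959)² = 27.3219386129²
eq1−eq3, eq1−eq2 (x²,y² cancel):
  61.810·x + 55.726·y = 939.289788
  18.320·x + 6.360·y = 358.118040
det = 61.810·6.360 − 55.726·18.320 = -627.788720
x = (939.289788·6.360 − 55.726·358.118040) / -627.788720 = 22.272784
y = (61.810·358.118040 − 939.289788·18.320) / -627.788720 = -7.848958

x=22.273 y=-7.849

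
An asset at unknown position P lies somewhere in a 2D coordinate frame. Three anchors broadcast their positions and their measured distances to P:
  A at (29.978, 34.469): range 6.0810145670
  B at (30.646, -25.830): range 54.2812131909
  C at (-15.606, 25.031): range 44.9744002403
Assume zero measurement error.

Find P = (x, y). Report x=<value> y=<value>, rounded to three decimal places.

x=29.240 y=28.433

eq1: (x − 29.978)² + (y − 34.469)² = 6.0810145670²
eq2: (x − 30.646)² + (y + 25.830)² = 54.2812131909²
eq3: (x + 15.606)² + (y − 25.031)² = 44.9744002403²
eq2−eq3, eq2−eq1 (x²,y² cancel):
  -92.504·x + 101.722·y = 187.485410
  -1.336·x + 120.598·y = 3389.897596
det = -92.504·120.598 − 101.722·-1.336 = -11019.896800
x = (187.485410·120.598 − 101.722·3389.897596) / -11019.896800 = 29.239548
y = (-92.504·3389.897596 − 187.485410·-1.336) / -11019.896800 = 28.432989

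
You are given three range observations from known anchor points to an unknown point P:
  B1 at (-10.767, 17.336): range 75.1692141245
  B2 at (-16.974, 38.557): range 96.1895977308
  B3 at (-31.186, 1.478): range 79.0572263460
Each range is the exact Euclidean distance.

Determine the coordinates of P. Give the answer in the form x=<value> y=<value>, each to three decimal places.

eq1: (x + 10.767)² + (y − 17.336)² = 75.1692141245²
eq2: (x + 16.974)² + (y − 38.557)² = 96.1895977308²
eq3: (x + 31.186)² + (y − 1.478)² = 79.0572263460²
eq2−eq3, eq2−eq1 (x²,y² cancel):
  -28.424·x − 74.158·y = 2202.385829
  12.414·x − 42.442·y = 2243.734220
det = -28.424·-42.442 − -74.158·12.414 = 2126.968820
x = (2202.385829·-42.442 − -74.158·2243.734220) / 2126.968820 = 34.282206
y = (-28.424·2243.734220 − 2202.385829·12.414) / 2126.968820 = -42.838578

x=34.282 y=-42.839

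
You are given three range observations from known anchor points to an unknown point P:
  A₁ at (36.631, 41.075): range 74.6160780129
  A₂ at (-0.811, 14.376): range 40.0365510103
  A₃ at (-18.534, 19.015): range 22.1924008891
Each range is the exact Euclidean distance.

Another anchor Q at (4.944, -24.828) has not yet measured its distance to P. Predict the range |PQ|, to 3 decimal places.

69.908

eq1: (x − 36.631)² + (y − 41.075)² = 74.6160780129²
eq2: (x + 0.811)² + (y − 14.376)² = 40.0365510103²
eq3: (x + 18.534)² + (y − 19.015)² = 22.1924008891²
eq1−eq3, eq1−eq2 (x²,y² cancel):
  -110.330·x − 44.120·y = 2751.150036
  -74.884·x − 53.398·y = 1142.974992
det = -110.330·-53.398 − -44.120·-74.884 = 2587.519260
x = (2751.150036·-53.398 − -44.120·1142.974992) / 2587.519260 = -37.285849
y = (-110.330·1142.974992 − 2751.150036·-74.884) / 2587.519260 = 30.883901
|P − Q| = √((-37.285849 − 4.944)² + (30.883901 − -24.828)²) = 69.908340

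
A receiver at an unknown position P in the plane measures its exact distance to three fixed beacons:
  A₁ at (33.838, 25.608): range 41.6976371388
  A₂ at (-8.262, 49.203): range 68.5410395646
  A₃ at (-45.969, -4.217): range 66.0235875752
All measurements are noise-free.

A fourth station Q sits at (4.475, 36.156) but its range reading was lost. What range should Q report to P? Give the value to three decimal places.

eq1: (x − 33.838)² + (y − 25.608)² = 41.6976371388²
eq2: (x + 8.262)² + (y − 49.203)² = 68.5410395646²
eq3: (x + 45.969)² + (y + 4.217)² = 66.0235875752²
eq3−eq1, eq3−eq2 (x²,y² cancel):
  159.614·x + 59.650·y = 2290.269031
  75.414·x + 106.840·y = 19.503815
det = 159.614·106.840 − 59.650·75.414 = 12554.714660
x = (2290.269031·106.840 − 59.650·19.503815) / 12554.714660 = 19.397409
y = (159.614·19.503815 − 2290.269031·75.414) / 12554.714660 = -13.509289
|P − Q| = √((19.397409 − 4.475)² + (-13.509289 − 36.156)²) = 51.858647

51.859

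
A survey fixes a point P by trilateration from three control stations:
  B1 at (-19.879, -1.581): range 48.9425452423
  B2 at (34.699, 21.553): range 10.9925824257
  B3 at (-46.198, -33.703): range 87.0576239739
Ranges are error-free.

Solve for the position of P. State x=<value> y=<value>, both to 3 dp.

x=26.400 y=14.344

eq1: (x + 19.879)² + (y + 1.581)² = 48.9425452423²
eq2: (x − 34.699)² + (y − 21.553)² = 10.9925824257²
eq3: (x + 46.198)² + (y + 33.703)² = 87.0576239739²
eq2−eq1, eq2−eq3 (x²,y² cancel):
  -109.156·x − 46.268·y = -3545.414074
  -161.794·x − 110.512·y = -5856.598021
det = -109.156·-110.512 − -46.268·-161.794 = 4577.163080
x = (-3545.414074·-110.512 − -46.268·-5856.598021) / 4577.163080 = 26.400135
y = (-109.156·-5856.598021 − -3545.414074·-161.794) / 4577.163080 = 14.344276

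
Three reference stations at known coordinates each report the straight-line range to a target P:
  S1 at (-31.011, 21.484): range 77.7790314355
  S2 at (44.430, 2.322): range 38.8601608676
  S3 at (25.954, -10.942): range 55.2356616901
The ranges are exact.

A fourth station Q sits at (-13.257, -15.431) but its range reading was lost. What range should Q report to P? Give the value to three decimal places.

eq1: (x + 31.011)² + (y − 21.484)² = 77.7790314355²
eq2: (x − 44.430)² + (y − 2.322)² = 38.8601608676²
eq3: (x − 25.954)² + (y + 10.942)² = 55.2356616901²
eq3−eq1, eq3−eq2 (x²,y² cancel):
  -113.930·x + 64.852·y = -2368.692512
  36.952·x + 26.528·y = 2726.945324
det = -113.930·26.528 − 64.852·36.952 = -5418.746144
x = (-2368.692512·26.528 − 64.852·2726.945324) / -5418.746144 = 44.232471
y = (-113.930·2726.945324 − -2368.692512·36.952) / -5418.746144 = 41.181659
|P − Q| = √((44.232471 − -13.257)² + (41.181659 − -15.431)²) = 80.684772

80.685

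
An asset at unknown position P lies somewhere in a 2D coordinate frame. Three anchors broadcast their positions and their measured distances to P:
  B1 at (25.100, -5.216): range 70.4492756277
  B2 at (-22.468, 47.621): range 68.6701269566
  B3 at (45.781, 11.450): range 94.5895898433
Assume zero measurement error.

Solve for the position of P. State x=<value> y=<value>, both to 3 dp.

x=-44.271 y=-17.496

eq1: (x − 25.100)² + (y + 5.216)² = 70.4492756277²
eq2: (x + 22.468)² + (y − 47.621)² = 68.6701269566²
eq3: (x − 45.781)² + (y − 11.450)² = 94.5895898433²
eq3−eq2, eq3−eq1 (x²,y² cancel):
  -136.498·x + 72.342·y = 4777.172374
  -41.362·x − 33.332·y = 2414.304265
det = -136.498·-33.332 − 72.342·-41.362 = 7541.961140
x = (4777.172374·-33.332 − 72.342·2414.304265) / 7541.961140 = -44.270754
y = (-136.498·2414.304265 − 4777.172374·-41.362) / 7541.961140 = -17.496020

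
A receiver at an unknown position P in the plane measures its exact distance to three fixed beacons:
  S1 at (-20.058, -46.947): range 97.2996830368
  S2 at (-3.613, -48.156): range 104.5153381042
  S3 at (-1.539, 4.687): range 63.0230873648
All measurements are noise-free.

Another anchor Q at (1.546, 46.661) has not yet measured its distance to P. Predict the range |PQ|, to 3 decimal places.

eq1: (x + 20.058)² + (y + 46.947)² = 97.2996830368²
eq2: (x + 3.613)² + (y + 48.156)² = 104.5153381042²
eq3: (x + 1.539)² + (y − 4.687)² = 63.0230873648²
eq2−eq1, eq2−eq3 (x²,y² cancel):
  -32.890·x + 2.418·y = 1730.517648
  4.148·x + 105.686·y = 4643.828743
det = -32.890·105.686 − 2.418·4.148 = -3486.042404
x = (1730.517648·105.686 − 2.418·4643.828743) / -3486.042404 = -49.242863
y = (-32.890·4643.828743 − 1730.517648·4.148) / -3486.042404 = 45.872567
|P − Q| = √((-49.242863 − 1.546)² + (45.872567 − 46.661)²) = 50.794983

50.795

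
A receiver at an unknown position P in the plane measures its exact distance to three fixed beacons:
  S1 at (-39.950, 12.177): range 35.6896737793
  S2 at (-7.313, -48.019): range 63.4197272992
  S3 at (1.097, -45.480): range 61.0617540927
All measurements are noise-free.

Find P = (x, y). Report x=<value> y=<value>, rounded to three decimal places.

x=-4.400 y=15.334

eq1: (x + 39.950)² + (y − 12.177)² = 35.6896737793²
eq2: (x + 7.313)² + (y + 48.019)² = 63.4197272992²
eq3: (x − 1.097)² + (y + 45.480)² = 61.0617540927²
eq3−eq1, eq3−eq2 (x²,y² cancel):
  -82.094·x + 115.314·y = 2129.433018
  -16.820·x − 5.078·y = -3.853477
det = -82.094·-5.078 − 115.314·-16.820 = 2356.454812
x = (2129.433018·-5.078 − 115.314·-3.853477) / 2356.454812 = -4.400212
y = (-82.094·-3.853477 − 2129.433018·-16.820) / 2356.454812 = 15.333802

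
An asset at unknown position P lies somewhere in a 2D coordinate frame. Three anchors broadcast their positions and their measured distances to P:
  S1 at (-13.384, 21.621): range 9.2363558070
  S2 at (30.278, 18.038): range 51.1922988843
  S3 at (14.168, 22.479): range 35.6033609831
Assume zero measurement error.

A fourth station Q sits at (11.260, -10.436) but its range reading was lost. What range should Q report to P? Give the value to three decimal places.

eq1: (x + 13.384)² + (y − 21.621)² = 9.2363558070²
eq2: (x − 30.278)² + (y − 18.038)² = 51.1922988843²
eq3: (x − 14.168)² + (y − 22.479)² = 35.6033609831²
eq1−eq3, eq1−eq2 (x²,y² cancel):
  55.104·x + 1.716·y = -1122.850477
  87.324·x − 7.166·y = -1939.813565
det = 55.104·-7.166 − 1.716·87.324 = -544.723248
x = (-1122.850477·-7.166 − 1.716·-1939.813565) / -544.723248 = -20.882286
y = (55.104·-1939.813565 − -1122.850477·87.324) / -544.723248 = 16.227858
|P − Q| = √((-20.882286 − 11.260)² + (16.227858 − -10.436)²) = 41.762278

41.762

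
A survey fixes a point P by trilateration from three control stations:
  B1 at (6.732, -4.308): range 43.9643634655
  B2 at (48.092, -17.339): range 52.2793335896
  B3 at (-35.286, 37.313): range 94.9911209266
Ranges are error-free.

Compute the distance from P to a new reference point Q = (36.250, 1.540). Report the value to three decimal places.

58.303

eq1: (x − 6.732)² + (y + 4.308)² = 43.9643634655²
eq2: (x − 48.092)² + (y + 17.339)² = 52.2793335896²
eq3: (x + 35.286)² + (y − 37.313)² = 94.9911209266²
eq3−eq1, eq3−eq2 (x²,y² cancel):
  84.036·x − 83.242·y = 4516.964723
  166.756·x − 109.304·y = 6266.303954
det = 84.036·-109.304 − -83.242·166.756 = 4695.632008
x = (4516.964723·-109.304 − -83.242·6266.303954) / 4695.632008 = 5.941130
y = (84.036·6266.303954 − 4516.964723·166.756) / 4695.632008 = -48.265249
|P − Q| = √((5.941130 − 36.250)² + (-48.265249 − 1.540)²) = 58.302577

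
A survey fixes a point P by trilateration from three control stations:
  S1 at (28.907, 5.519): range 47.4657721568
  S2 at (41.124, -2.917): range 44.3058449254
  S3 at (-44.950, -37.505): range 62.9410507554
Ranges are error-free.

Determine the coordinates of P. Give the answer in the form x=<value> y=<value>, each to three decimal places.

eq1: (x − 28.907)² + (y − 5.519)² = 47.4657721568²
eq2: (x − 41.124)² + (y + 2.917)² = 44.3058449254²
eq3: (x + 44.950)² + (y + 37.505)² = 62.9410507554²
eq3−eq2, eq3−eq1 (x²,y² cancel):
  172.148·x + 69.176·y = 271.132716
  147.714·x + 86.048·y = -852.477171
det = 172.148·86.048 − 69.176·147.714 = 4594.727440
x = (271.132716·86.048 − 69.176·-852.477171) / 4594.727440 = 17.912137
y = (172.148·-852.477171 − 271.132716·147.714) / 4594.727440 = -40.655804

x=17.912 y=-40.656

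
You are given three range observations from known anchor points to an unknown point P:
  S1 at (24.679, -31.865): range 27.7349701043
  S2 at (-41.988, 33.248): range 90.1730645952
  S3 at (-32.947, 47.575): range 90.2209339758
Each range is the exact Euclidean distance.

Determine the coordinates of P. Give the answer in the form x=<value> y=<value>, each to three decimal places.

eq1: (x − 24.679)² + (y + 31.865)² = 27.7349701043²
eq2: (x + 41.988)² + (y − 33.248)² = 90.1730645952²
eq3: (x + 32.947)² + (y − 47.575)² = 90.2209339758²
eq1−eq3, eq1−eq2 (x²,y² cancel):
  -115.252·x + 158.880·y = -5646.134193
  -133.334·x + 130.226·y = -6117.962630
det = -115.252·130.226 − 158.880·-133.334 = 6175.298968
x = (-5646.134193·130.226 − 158.880·-6117.962630) / 6175.298968 = 38.337971
y = (-115.252·-6117.962630 − -5646.134193·-133.334) / 6175.298968 = -7.726626

x=38.338 y=-7.727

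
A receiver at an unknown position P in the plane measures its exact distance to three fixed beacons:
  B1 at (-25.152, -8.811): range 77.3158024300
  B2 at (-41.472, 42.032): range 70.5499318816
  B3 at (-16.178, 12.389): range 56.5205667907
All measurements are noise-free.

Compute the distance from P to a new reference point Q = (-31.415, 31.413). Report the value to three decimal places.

eq1: (x + 25.152)² + (y + 8.811)² = 77.3158024300²
eq2: (x + 41.472)² + (y − 42.032)² = 70.5499318816²
eq3: (x + 16.178)² + (y − 12.389)² = 56.5205667907²
eq3−eq2, eq3−eq1 (x²,y² cancel):
  -50.588·x + 59.286·y = 1288.682385
  -17.948·x − 42.400·y = -2488.117015
det = -50.588·-42.400 − 59.286·-17.948 = 3208.996328
x = (1288.682385·-42.400 − 59.286·-2488.117015) / 3208.996328 = 28.940629
y = (-50.588·-2488.117015 − 1288.682385·-17.948) / 3208.996328 = 46.431382
|P − Q| = √((28.940629 − -31.415)² + (46.431382 − 31.413)²) = 62.196091

62.196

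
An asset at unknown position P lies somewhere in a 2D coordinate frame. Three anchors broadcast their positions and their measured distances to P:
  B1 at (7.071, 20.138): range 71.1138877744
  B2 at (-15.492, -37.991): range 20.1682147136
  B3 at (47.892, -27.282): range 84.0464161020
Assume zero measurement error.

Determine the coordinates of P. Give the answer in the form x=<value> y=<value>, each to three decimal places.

x=-35.621 y=-36.735

eq1: (x − 7.071)² + (y − 20.138)² = 71.1138877744²
eq2: (x + 15.492)² + (y + 37.991)² = 20.1682147136²
eq3: (x − 47.892)² + (y + 27.282)² = 84.0464161020²
eq1−eq3, eq1−eq2 (x²,y² cancel):
  81.642·x − 94.840·y = 575.798078
  -45.126·x − 116.258·y = 5878.208210
det = 81.642·-116.258 − -94.840·-45.126 = -13771.285476
x = (575.798078·-116.258 − -94.840·5878.208210) / -13771.285476 = -35.621085
y = (81.642·5878.208210 − 575.798078·-45.126) / -13771.285476 = -36.735288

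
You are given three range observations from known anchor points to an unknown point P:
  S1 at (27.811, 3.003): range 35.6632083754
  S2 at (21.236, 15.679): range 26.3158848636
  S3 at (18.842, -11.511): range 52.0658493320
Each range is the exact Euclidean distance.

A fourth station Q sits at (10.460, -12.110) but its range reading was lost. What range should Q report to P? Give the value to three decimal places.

55.844

eq1: (x − 27.811)² + (y − 3.003)² = 35.6632083754²
eq2: (x − 21.236)² + (y − 15.679)² = 26.3158848636²
eq3: (x − 18.842)² + (y + 11.511)² = 52.0658493320²
eq1−eq3, eq1−eq2 (x²,y² cancel):
  -17.938·x − 29.028·y = -1733.933880
  -13.150·x + 25.352·y = 493.667642
det = -17.938·25.352 − -29.028·-13.150 = -836.482376
x = (-1733.933880·25.352 − -29.028·493.667642) / -836.482376 = 35.420361
y = (-17.938·493.667642 − -1733.933880·-13.150) / -836.482376 = 37.844958
|P − Q| = √((35.420361 − 10.460)² + (37.844958 − -12.110)²) = 55.843688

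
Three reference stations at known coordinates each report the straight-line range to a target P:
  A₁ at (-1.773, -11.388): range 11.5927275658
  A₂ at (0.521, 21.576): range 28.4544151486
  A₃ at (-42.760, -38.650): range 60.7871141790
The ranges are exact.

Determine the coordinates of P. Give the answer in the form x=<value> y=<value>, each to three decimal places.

eq1: (x + 1.773)² + (y + 11.388)² = 11.5927275658²
eq2: (x − 0.521)² + (y − 21.576)² = 28.4544151486²
eq3: (x + 42.760)² + (y + 38.650)² = 60.7871141790²
eq1−eq3, eq1−eq2 (x²,y² cancel):
  -81.974·x − 54.524·y = -371.271891
  4.588·x + 65.928·y = -342.297265
det = -81.974·65.928 − -54.524·4.588 = -5154.225760
x = (-371.271891·65.928 − -54.524·-342.297265) / -5154.225760 = 8.369953
y = (-81.974·-342.297265 − -371.271891·4.588) / -5154.225760 = -5.774460

x=8.370 y=-5.774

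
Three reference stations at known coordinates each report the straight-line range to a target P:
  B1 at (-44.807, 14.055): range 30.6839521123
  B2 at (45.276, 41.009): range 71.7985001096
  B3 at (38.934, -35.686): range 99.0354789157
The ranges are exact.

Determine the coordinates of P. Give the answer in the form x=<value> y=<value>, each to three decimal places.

eq1: (x + 44.807)² + (y − 14.055)² = 30.6839521123²
eq2: (x − 45.276)² + (y − 41.009)² = 71.7985001096²
eq3: (x − 38.934)² + (y + 35.686)² = 99.0354789157²
eq2−eq3, eq2−eq1 (x²,y² cancel):
  -12.684·x − 153.390·y = -5595.308771
  -180.166·x − 53.908·y = 2687.075718
det = -12.684·-53.908 − -153.390·-180.166 = -26951.893668
x = (-5595.308771·-53.908 − -153.390·2687.075718) / -26951.893668 = -26.484315
y = (-12.684·2687.075718 − -5595.308771·-180.166) / -26951.893668 = 38.667683

x=-26.484 y=38.668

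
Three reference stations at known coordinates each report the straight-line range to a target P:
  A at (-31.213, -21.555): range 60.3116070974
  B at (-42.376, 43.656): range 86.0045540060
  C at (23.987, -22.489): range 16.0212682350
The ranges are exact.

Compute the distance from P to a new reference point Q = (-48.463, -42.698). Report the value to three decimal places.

83.805

eq1: (x + 31.213)² + (y + 21.555)² = 60.3116070974²
eq2: (x + 42.376)² + (y − 43.656)² = 86.0045540060²
eq3: (x − 23.987)² + (y + 22.489)² = 16.0212682350²
eq2−eq1, eq2−eq3 (x²,y² cancel):
  22.326·x − 130.422·y = 1496.591041
  132.726·x − 132.290·y = 4519.661852
det = 22.326·-132.290 − -130.422·132.726 = 14356.883832
x = (1496.591041·-132.290 − -130.422·4519.661852) / 14356.883832 = 27.267708
y = (22.326·4519.661852 − 1496.591041·132.726) / 14356.883832 = -6.807227
|P − Q| = √((27.267708 − -48.463)² + (-6.807227 − -42.698)²) = 83.805057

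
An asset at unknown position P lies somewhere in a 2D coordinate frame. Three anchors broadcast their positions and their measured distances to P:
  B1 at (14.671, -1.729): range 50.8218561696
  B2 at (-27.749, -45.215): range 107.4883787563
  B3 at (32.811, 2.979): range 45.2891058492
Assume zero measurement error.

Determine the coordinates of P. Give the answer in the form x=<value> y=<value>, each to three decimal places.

x=26.160 y=47.777

eq1: (x − 14.671)² + (y + 1.729)² = 50.8218561696²
eq2: (x + 27.749)² + (y + 45.215)² = 107.4883787563²
eq3: (x − 32.811)² + (y − 2.979)² = 45.2891058492²
eq3−eq1, eq3−eq2 (x²,y² cancel):
  -36.280·x − 9.416·y = -1398.966436
  -121.120·x − 96.388·y = -7773.681395
det = -36.280·-96.388 − -9.416·-121.120 = 2356.490720
x = (-1398.966436·-96.388 − -9.416·-7773.681395) / 2356.490720 = 26.160338
y = (-36.280·-7773.681395 − -1398.966436·-121.120) / 2356.490720 = 47.777123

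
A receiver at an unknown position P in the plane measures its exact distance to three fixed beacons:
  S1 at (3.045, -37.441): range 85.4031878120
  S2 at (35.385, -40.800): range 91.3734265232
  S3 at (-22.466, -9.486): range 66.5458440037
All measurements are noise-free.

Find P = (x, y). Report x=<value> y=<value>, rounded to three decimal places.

eq1: (x − 3.045)² + (y + 37.441)² = 85.4031878120²
eq2: (x − 35.385)² + (y + 40.800)² = 91.3734265232²
eq3: (x + 22.466)² + (y + 9.486)² = 66.5458440037²
eq2−eq3, eq2−eq1 (x²,y² cancel):
  -115.702·x + 62.628·y = 1598.720847
  -64.680·x + 6.718·y = -450.239133
det = -115.702·6.718 − 62.628·-64.680 = 3273.493004
x = (1598.720847·6.718 − 62.628·-450.239133) / 3273.493004 = 11.894873
y = (-115.702·-450.239133 − 1598.720847·-64.680) / 3273.493004 = 47.502418

x=11.895 y=47.502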